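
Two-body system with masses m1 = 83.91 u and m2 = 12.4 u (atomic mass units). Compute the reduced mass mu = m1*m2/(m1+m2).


mu = m1 * m2 / (m1 + m2)
= 83.91 * 12.4 / (83.91 + 12.4)
= 1040.484 / 96.31
= 10.8035 u

10.8035


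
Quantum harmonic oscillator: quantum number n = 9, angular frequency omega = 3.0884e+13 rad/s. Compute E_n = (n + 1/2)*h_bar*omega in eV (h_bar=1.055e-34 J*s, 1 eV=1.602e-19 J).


E = (n + 1/2) * h_bar * omega
= (9 + 0.5) * 1.055e-34 * 3.0884e+13
= 9.5 * 3.2583e-21
= 3.0953e-20 J
= 0.1932 eV

0.1932


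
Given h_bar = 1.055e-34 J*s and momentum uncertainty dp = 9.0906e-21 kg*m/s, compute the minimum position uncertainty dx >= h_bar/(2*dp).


dx = h_bar / (2 * dp)
= 1.055e-34 / (2 * 9.0906e-21)
= 1.055e-34 / 1.8181e-20
= 5.8027e-15 m

5.8027e-15


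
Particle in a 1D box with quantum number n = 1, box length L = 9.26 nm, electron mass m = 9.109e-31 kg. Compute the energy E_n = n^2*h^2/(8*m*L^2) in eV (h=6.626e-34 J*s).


E = n^2 * h^2 / (8 * m * L^2)
= 1^2 * (6.626e-34)^2 / (8 * 9.109e-31 * (9.26e-9)^2)
= 1 * 4.3904e-67 / (8 * 9.109e-31 * 8.5748e-17)
= 7.0262e-22 J
= 0.0044 eV

0.0044


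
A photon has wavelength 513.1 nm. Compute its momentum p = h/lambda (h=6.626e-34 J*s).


p = h / lambda
= 6.626e-34 / (513.1e-9)
= 6.626e-34 / 5.1310e-07
= 1.2914e-27 kg*m/s

1.2914e-27


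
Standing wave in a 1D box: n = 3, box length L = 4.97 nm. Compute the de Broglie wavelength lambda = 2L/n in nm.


lambda = 2L / n
= 2 * 4.97 / 3
= 9.94 / 3
= 3.3133 nm

3.3133


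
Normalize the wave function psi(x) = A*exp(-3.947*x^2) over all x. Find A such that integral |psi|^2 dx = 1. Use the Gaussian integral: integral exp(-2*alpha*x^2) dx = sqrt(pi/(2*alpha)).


integral |psi|^2 dx = A^2 * sqrt(pi/(2*alpha)) = 1
A^2 = sqrt(2*alpha/pi)
= sqrt(2 * 3.947 / pi)
= 1.585162
A = sqrt(1.585162)
= 1.259

1.259


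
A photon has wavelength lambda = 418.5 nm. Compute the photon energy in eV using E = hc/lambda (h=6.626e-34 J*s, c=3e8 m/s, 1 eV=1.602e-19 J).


E = hc / lambda
= (6.626e-34)(3e8) / (418.5e-9)
= 1.9878e-25 / 4.1850e-07
= 4.7498e-19 J
Converting to eV: 4.7498e-19 / 1.602e-19
= 2.9649 eV

2.9649


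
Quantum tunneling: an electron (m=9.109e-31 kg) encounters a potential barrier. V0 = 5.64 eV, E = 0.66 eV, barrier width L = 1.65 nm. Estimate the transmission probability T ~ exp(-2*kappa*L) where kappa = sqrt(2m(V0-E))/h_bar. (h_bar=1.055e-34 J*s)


V0 - E = 4.98 eV = 7.9780e-19 J
kappa = sqrt(2 * m * (V0-E)) / h_bar
= sqrt(2 * 9.109e-31 * 7.9780e-19) / 1.055e-34
= 1.1427e+10 /m
2*kappa*L = 2 * 1.1427e+10 * 1.65e-9
= 37.7101
T = exp(-37.7101) = 4.194778e-17

4.194778e-17


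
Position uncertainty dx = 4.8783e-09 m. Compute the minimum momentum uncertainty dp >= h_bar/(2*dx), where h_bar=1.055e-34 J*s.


dp = h_bar / (2 * dx)
= 1.055e-34 / (2 * 4.8783e-09)
= 1.055e-34 / 9.7566e-09
= 1.0813e-26 kg*m/s

1.0813e-26


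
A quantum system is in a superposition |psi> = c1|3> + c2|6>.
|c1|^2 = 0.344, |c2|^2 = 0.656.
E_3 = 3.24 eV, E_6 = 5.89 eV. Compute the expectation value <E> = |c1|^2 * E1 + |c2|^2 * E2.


<E> = |c1|^2 * E1 + |c2|^2 * E2
= 0.344 * 3.24 + 0.656 * 5.89
= 1.1146 + 3.8638
= 4.9784 eV

4.9784


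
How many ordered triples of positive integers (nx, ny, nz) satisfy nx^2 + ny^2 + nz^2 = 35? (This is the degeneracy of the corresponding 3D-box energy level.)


Enumerate all (nx, ny, nz) with nx^2 + ny^2 + nz^2 = 35:
(1,3,5)
(1,5,3)
(3,1,5)
(3,5,1)
(5,1,3)
(5,3,1)
Total degeneracy = 6

6


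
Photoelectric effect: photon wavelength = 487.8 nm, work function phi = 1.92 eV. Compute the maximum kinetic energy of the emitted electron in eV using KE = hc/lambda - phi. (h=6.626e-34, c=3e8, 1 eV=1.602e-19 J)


E_photon = hc / lambda
= (6.626e-34)(3e8) / (487.8e-9)
= 4.0750e-19 J
= 2.5437 eV
KE = E_photon - phi
= 2.5437 - 1.92
= 0.6237 eV

0.6237


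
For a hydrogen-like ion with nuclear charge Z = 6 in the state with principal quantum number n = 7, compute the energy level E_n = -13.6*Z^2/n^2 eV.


E_n = -13.6 * Z^2 / n^2
= -13.6 * 6^2 / 7^2
= -13.6 * 36 / 49
= -9.9918 eV

-9.9918


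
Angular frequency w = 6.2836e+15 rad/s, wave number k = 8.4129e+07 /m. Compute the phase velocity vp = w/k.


vp = w / k
= 6.2836e+15 / 8.4129e+07
= 7.4690e+07 m/s

7.4690e+07


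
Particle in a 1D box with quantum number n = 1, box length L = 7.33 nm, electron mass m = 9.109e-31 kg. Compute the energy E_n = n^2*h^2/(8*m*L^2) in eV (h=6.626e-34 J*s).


E = n^2 * h^2 / (8 * m * L^2)
= 1^2 * (6.626e-34)^2 / (8 * 9.109e-31 * (7.33e-9)^2)
= 1 * 4.3904e-67 / (8 * 9.109e-31 * 5.3729e-17)
= 1.1213e-21 J
= 0.007 eV

0.007


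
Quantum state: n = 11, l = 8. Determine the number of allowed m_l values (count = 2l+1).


m_l ranges from -l to +l in integer steps
So m_l goes from -8 to +8
Count = 2l + 1 = 2*8 + 1
= 17

17


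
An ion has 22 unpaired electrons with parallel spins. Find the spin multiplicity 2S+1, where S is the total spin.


Total spin S = N * (1/2) = 22 * 0.5 = 11.0
Spin multiplicity = 2S + 1
= 2 * 11.0 + 1
= 23

23


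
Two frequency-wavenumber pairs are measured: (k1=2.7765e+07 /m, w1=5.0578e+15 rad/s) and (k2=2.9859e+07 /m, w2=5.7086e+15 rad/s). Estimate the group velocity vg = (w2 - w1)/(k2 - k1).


vg = (w2 - w1) / (k2 - k1)
= (5.7086e+15 - 5.0578e+15) / (2.9859e+07 - 2.7765e+07)
= 6.5080e+14 / 2.0940e+06
= 3.1079e+08 m/s

3.1079e+08


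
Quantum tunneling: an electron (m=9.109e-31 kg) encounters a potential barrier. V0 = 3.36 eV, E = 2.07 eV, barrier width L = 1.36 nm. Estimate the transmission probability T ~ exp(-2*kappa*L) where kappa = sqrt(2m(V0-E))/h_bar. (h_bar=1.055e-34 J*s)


V0 - E = 1.29 eV = 2.0666e-19 J
kappa = sqrt(2 * m * (V0-E)) / h_bar
= sqrt(2 * 9.109e-31 * 2.0666e-19) / 1.055e-34
= 5.8160e+09 /m
2*kappa*L = 2 * 5.8160e+09 * 1.36e-9
= 15.8195
T = exp(-15.8195) = 1.347957e-07

1.347957e-07


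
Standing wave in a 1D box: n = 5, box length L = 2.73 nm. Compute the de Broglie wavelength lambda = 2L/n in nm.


lambda = 2L / n
= 2 * 2.73 / 5
= 5.46 / 5
= 1.092 nm

1.092


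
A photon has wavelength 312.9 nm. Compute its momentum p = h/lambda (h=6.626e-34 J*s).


p = h / lambda
= 6.626e-34 / (312.9e-9)
= 6.626e-34 / 3.1290e-07
= 2.1176e-27 kg*m/s

2.1176e-27


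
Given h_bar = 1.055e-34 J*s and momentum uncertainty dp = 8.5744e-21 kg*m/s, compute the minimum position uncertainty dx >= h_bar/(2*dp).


dx = h_bar / (2 * dp)
= 1.055e-34 / (2 * 8.5744e-21)
= 1.055e-34 / 1.7149e-20
= 6.1520e-15 m

6.1520e-15


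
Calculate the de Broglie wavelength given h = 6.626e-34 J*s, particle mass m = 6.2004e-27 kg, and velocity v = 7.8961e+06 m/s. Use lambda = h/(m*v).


lambda = h / (m * v)
= 6.626e-34 / (6.2004e-27 * 7.8961e+06)
= 6.626e-34 / 4.8959e-20
= 1.3534e-14 m

1.3534e-14


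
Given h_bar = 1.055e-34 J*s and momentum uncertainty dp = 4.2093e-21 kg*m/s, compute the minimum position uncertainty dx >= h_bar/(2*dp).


dx = h_bar / (2 * dp)
= 1.055e-34 / (2 * 4.2093e-21)
= 1.055e-34 / 8.4186e-21
= 1.2532e-14 m

1.2532e-14


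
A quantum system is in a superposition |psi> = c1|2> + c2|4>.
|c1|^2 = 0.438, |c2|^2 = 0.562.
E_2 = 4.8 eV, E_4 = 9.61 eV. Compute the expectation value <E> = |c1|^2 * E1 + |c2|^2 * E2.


<E> = |c1|^2 * E1 + |c2|^2 * E2
= 0.438 * 4.8 + 0.562 * 9.61
= 2.1024 + 5.4008
= 7.5032 eV

7.5032


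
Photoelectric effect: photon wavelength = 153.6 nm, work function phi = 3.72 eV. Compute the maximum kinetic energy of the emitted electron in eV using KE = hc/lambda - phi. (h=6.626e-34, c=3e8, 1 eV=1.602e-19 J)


E_photon = hc / lambda
= (6.626e-34)(3e8) / (153.6e-9)
= 1.2941e-18 J
= 8.0783 eV
KE = E_photon - phi
= 8.0783 - 3.72
= 4.3583 eV

4.3583


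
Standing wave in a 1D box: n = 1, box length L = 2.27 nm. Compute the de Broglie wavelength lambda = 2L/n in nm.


lambda = 2L / n
= 2 * 2.27 / 1
= 4.54 / 1
= 4.54 nm

4.54


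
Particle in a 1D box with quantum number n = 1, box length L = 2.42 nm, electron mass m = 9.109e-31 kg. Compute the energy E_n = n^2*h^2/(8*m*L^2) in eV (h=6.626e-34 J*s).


E = n^2 * h^2 / (8 * m * L^2)
= 1^2 * (6.626e-34)^2 / (8 * 9.109e-31 * (2.42e-9)^2)
= 1 * 4.3904e-67 / (8 * 9.109e-31 * 5.8564e-18)
= 1.0288e-20 J
= 0.0642 eV

0.0642


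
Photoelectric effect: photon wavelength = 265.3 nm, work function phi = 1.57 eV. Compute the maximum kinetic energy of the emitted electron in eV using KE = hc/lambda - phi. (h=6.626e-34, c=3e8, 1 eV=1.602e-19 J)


E_photon = hc / lambda
= (6.626e-34)(3e8) / (265.3e-9)
= 7.4926e-19 J
= 4.6771 eV
KE = E_photon - phi
= 4.6771 - 1.57
= 3.1071 eV

3.1071


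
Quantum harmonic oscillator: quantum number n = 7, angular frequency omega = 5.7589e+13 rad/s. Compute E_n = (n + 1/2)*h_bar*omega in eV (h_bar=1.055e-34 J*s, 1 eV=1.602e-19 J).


E = (n + 1/2) * h_bar * omega
= (7 + 0.5) * 1.055e-34 * 5.7589e+13
= 7.5 * 6.0756e-21
= 4.5567e-20 J
= 0.2844 eV

0.2844


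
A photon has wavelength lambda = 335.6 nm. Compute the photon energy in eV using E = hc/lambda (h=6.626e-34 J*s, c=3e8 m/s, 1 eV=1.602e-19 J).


E = hc / lambda
= (6.626e-34)(3e8) / (335.6e-9)
= 1.9878e-25 / 3.3560e-07
= 5.9231e-19 J
Converting to eV: 5.9231e-19 / 1.602e-19
= 3.6973 eV

3.6973


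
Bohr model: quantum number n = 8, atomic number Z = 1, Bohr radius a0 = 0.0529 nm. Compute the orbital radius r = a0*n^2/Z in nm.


r = a0 * n^2 / Z
= 0.0529 * 8^2 / 1
= 0.0529 * 64 / 1
= 3.3856 nm

3.3856


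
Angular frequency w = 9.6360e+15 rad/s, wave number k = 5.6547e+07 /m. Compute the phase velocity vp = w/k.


vp = w / k
= 9.6360e+15 / 5.6547e+07
= 1.7041e+08 m/s

1.7041e+08


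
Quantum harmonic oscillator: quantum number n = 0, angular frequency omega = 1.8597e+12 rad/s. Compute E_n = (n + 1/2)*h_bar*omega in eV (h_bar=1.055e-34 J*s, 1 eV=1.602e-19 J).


E = (n + 1/2) * h_bar * omega
= (0 + 0.5) * 1.055e-34 * 1.8597e+12
= 0.5 * 1.9620e-22
= 9.8099e-23 J
= 0.0006 eV

0.0006


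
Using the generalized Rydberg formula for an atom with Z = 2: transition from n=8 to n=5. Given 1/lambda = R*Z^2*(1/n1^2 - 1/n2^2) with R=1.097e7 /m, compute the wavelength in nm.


1/lambda = R * Z^2 * (1/n1^2 - 1/n2^2)
= 1.097e7 * 2^2 * (1/5^2 - 1/8^2)
= 1.097e7 * 4 * (0.04 - 0.015625)
= 1.0696e+06 /m
lambda = 1 / 1.0696e+06
= 934.9508 nm

934.9508


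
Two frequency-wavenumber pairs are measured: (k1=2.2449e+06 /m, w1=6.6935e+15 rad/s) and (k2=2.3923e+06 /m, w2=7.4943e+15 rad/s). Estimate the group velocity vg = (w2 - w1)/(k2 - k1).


vg = (w2 - w1) / (k2 - k1)
= (7.4943e+15 - 6.6935e+15) / (2.3923e+06 - 2.2449e+06)
= 8.0080e+14 / 1.4740e+05
= 5.4328e+09 m/s

5.4328e+09


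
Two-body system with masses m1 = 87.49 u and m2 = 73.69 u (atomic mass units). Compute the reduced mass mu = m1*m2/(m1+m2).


mu = m1 * m2 / (m1 + m2)
= 87.49 * 73.69 / (87.49 + 73.69)
= 6447.1381 / 161.18
= 39.9996 u

39.9996


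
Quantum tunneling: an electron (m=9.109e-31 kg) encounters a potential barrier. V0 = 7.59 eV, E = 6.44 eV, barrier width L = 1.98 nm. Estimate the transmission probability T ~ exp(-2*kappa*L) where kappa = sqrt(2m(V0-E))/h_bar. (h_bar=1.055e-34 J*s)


V0 - E = 1.15 eV = 1.8423e-19 J
kappa = sqrt(2 * m * (V0-E)) / h_bar
= sqrt(2 * 9.109e-31 * 1.8423e-19) / 1.055e-34
= 5.4913e+09 /m
2*kappa*L = 2 * 5.4913e+09 * 1.98e-9
= 21.7457
T = exp(-21.7457) = 3.597208e-10

3.597208e-10


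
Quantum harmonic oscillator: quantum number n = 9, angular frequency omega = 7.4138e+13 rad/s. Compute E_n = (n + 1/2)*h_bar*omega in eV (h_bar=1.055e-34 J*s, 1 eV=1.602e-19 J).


E = (n + 1/2) * h_bar * omega
= (9 + 0.5) * 1.055e-34 * 7.4138e+13
= 9.5 * 7.8216e-21
= 7.4305e-20 J
= 0.4638 eV

0.4638


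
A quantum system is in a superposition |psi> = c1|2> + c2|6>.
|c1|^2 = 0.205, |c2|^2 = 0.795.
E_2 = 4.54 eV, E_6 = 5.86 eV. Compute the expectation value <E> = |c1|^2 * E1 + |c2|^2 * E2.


<E> = |c1|^2 * E1 + |c2|^2 * E2
= 0.205 * 4.54 + 0.795 * 5.86
= 0.9307 + 4.6587
= 5.5894 eV

5.5894


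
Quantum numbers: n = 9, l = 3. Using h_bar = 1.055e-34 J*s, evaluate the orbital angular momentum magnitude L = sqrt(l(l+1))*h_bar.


L = sqrt(l*(l+1)) * h_bar
= sqrt(3 * 4) * 1.055e-34
= sqrt(12) * 1.055e-34
= 3.4641 * 1.055e-34
= 3.6546e-34 J*s

3.6546e-34


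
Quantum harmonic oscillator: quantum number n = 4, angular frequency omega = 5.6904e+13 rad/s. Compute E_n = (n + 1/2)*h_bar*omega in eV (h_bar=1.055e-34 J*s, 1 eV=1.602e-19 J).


E = (n + 1/2) * h_bar * omega
= (4 + 0.5) * 1.055e-34 * 5.6904e+13
= 4.5 * 6.0034e-21
= 2.7015e-20 J
= 0.1686 eV

0.1686


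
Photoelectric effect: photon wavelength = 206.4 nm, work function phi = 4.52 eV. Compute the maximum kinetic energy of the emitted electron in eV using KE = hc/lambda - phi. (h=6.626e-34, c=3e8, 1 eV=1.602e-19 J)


E_photon = hc / lambda
= (6.626e-34)(3e8) / (206.4e-9)
= 9.6308e-19 J
= 6.0117 eV
KE = E_photon - phi
= 6.0117 - 4.52
= 1.4917 eV

1.4917


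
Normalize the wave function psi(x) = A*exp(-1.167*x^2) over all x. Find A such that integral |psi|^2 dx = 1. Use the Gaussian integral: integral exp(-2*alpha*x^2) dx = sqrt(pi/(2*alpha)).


integral |psi|^2 dx = A^2 * sqrt(pi/(2*alpha)) = 1
A^2 = sqrt(2*alpha/pi)
= sqrt(2 * 1.167 / pi)
= 0.861937
A = sqrt(0.861937)
= 0.9284

0.9284


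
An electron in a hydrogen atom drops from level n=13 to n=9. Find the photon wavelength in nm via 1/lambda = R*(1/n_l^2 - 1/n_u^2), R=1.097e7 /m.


1/lambda = R * (1/n_l^2 - 1/n_u^2)
= 1.097e7 * (1/9^2 - 1/13^2)
= 1.097e7 * (0.012346 - 0.005917)
= 1.097e7 * 0.006429
= 7.0521e+04 /m
lambda = 1 / 7.0521e+04 = 14180.2022 nm

14180.2022


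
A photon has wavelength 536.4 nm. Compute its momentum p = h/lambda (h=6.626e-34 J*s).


p = h / lambda
= 6.626e-34 / (536.4e-9)
= 6.626e-34 / 5.3640e-07
= 1.2353e-27 kg*m/s

1.2353e-27


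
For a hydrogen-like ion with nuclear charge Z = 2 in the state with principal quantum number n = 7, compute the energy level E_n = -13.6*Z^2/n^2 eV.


E_n = -13.6 * Z^2 / n^2
= -13.6 * 2^2 / 7^2
= -13.6 * 4 / 49
= -1.1102 eV

-1.1102


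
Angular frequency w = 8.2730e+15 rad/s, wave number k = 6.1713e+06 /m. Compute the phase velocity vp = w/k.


vp = w / k
= 8.2730e+15 / 6.1713e+06
= 1.3406e+09 m/s

1.3406e+09


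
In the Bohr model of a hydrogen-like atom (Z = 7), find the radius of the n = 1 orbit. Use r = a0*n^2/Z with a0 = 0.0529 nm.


r = a0 * n^2 / Z
= 0.0529 * 1^2 / 7
= 0.0529 * 1 / 7
= 0.0076 nm

0.0076


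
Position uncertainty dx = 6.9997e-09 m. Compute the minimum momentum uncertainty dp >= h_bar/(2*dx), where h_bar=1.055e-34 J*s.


dp = h_bar / (2 * dx)
= 1.055e-34 / (2 * 6.9997e-09)
= 1.055e-34 / 1.3999e-08
= 7.5360e-27 kg*m/s

7.5360e-27


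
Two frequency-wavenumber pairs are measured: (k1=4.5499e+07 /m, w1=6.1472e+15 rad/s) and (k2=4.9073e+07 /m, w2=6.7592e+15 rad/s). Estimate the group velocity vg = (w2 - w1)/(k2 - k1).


vg = (w2 - w1) / (k2 - k1)
= (6.7592e+15 - 6.1472e+15) / (4.9073e+07 - 4.5499e+07)
= 6.1200e+14 / 3.5740e+06
= 1.7124e+08 m/s

1.7124e+08


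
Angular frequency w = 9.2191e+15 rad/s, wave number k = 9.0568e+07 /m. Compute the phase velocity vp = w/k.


vp = w / k
= 9.2191e+15 / 9.0568e+07
= 1.0179e+08 m/s

1.0179e+08


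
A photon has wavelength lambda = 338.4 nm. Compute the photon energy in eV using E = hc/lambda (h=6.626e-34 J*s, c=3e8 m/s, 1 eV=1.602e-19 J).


E = hc / lambda
= (6.626e-34)(3e8) / (338.4e-9)
= 1.9878e-25 / 3.3840e-07
= 5.8741e-19 J
Converting to eV: 5.8741e-19 / 1.602e-19
= 3.6667 eV

3.6667


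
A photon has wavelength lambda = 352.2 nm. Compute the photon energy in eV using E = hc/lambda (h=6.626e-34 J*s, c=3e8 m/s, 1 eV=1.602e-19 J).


E = hc / lambda
= (6.626e-34)(3e8) / (352.2e-9)
= 1.9878e-25 / 3.5220e-07
= 5.6440e-19 J
Converting to eV: 5.6440e-19 / 1.602e-19
= 3.5231 eV

3.5231


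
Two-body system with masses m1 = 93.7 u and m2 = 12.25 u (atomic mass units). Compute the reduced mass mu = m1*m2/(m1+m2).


mu = m1 * m2 / (m1 + m2)
= 93.7 * 12.25 / (93.7 + 12.25)
= 1147.825 / 105.95
= 10.8336 u

10.8336


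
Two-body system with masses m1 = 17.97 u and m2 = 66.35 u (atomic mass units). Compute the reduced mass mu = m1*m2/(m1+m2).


mu = m1 * m2 / (m1 + m2)
= 17.97 * 66.35 / (17.97 + 66.35)
= 1192.3095 / 84.32
= 14.1403 u

14.1403


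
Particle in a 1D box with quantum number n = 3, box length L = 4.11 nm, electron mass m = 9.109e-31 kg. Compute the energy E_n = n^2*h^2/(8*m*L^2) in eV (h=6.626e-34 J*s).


E = n^2 * h^2 / (8 * m * L^2)
= 3^2 * (6.626e-34)^2 / (8 * 9.109e-31 * (4.11e-9)^2)
= 9 * 4.3904e-67 / (8 * 9.109e-31 * 1.6892e-17)
= 3.2100e-20 J
= 0.2004 eV

0.2004


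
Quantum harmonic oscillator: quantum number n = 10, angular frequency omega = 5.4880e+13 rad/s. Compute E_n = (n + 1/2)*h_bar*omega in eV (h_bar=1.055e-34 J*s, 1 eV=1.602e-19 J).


E = (n + 1/2) * h_bar * omega
= (10 + 0.5) * 1.055e-34 * 5.4880e+13
= 10.5 * 5.7898e-21
= 6.0793e-20 J
= 0.3795 eV

0.3795


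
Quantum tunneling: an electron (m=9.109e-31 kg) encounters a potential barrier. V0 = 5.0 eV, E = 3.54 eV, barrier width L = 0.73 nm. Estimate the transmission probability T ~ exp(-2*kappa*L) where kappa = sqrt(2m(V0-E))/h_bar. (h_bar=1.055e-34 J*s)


V0 - E = 1.46 eV = 2.3389e-19 J
kappa = sqrt(2 * m * (V0-E)) / h_bar
= sqrt(2 * 9.109e-31 * 2.3389e-19) / 1.055e-34
= 6.1874e+09 /m
2*kappa*L = 2 * 6.1874e+09 * 0.73e-9
= 9.0335
T = exp(-9.0335) = 1.193381e-04

1.193381e-04


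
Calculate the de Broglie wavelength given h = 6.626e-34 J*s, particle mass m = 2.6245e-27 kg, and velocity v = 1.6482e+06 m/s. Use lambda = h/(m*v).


lambda = h / (m * v)
= 6.626e-34 / (2.6245e-27 * 1.6482e+06)
= 6.626e-34 / 4.3257e-21
= 1.5318e-13 m

1.5318e-13


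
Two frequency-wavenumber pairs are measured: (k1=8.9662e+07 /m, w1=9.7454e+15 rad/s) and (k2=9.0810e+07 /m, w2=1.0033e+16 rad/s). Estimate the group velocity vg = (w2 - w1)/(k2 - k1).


vg = (w2 - w1) / (k2 - k1)
= (1.0033e+16 - 9.7454e+15) / (9.0810e+07 - 8.9662e+07)
= 2.8760e+14 / 1.1480e+06
= 2.5052e+08 m/s

2.5052e+08


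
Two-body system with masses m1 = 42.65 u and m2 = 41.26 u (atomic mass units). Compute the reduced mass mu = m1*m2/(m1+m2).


mu = m1 * m2 / (m1 + m2)
= 42.65 * 41.26 / (42.65 + 41.26)
= 1759.739 / 83.91
= 20.9717 u

20.9717


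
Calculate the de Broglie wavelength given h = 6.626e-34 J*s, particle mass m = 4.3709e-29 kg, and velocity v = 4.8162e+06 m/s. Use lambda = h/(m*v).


lambda = h / (m * v)
= 6.626e-34 / (4.3709e-29 * 4.8162e+06)
= 6.626e-34 / 2.1051e-22
= 3.1476e-12 m

3.1476e-12


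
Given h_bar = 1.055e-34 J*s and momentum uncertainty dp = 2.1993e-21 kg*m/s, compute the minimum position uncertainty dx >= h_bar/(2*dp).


dx = h_bar / (2 * dp)
= 1.055e-34 / (2 * 2.1993e-21)
= 1.055e-34 / 4.3986e-21
= 2.3985e-14 m

2.3985e-14


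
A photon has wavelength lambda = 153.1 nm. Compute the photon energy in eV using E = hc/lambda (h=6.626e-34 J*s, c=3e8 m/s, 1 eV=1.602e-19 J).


E = hc / lambda
= (6.626e-34)(3e8) / (153.1e-9)
= 1.9878e-25 / 1.5310e-07
= 1.2984e-18 J
Converting to eV: 1.2984e-18 / 1.602e-19
= 8.1047 eV

8.1047


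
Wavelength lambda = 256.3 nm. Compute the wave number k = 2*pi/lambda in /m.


k = 2 * pi / lambda
= 6.2832 / (256.3e-9)
= 6.2832 / 2.5630e-07
= 2.4515e+07 /m

2.4515e+07


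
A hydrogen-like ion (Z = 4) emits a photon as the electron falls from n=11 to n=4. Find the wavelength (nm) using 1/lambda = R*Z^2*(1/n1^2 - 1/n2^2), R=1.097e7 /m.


1/lambda = R * Z^2 * (1/n1^2 - 1/n2^2)
= 1.097e7 * 4^2 * (1/4^2 - 1/11^2)
= 1.097e7 * 16 * (0.0625 - 0.008264)
= 9.5194e+06 /m
lambda = 1 / 9.5194e+06
= 105.0484 nm

105.0484


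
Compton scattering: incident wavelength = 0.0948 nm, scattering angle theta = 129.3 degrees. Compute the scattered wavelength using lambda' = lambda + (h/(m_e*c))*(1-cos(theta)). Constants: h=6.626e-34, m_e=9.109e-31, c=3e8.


Compton wavelength: h/(m_e*c) = 2.4247e-12 m
d_lambda = 2.4247e-12 * (1 - cos(129.3 deg))
= 2.4247e-12 * 1.633381
= 3.9605e-12 m = 0.00396 nm
lambda' = 0.0948 + 0.00396
= 0.09876 nm

0.09876


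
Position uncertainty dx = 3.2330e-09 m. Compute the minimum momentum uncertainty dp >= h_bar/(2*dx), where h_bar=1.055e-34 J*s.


dp = h_bar / (2 * dx)
= 1.055e-34 / (2 * 3.2330e-09)
= 1.055e-34 / 6.4660e-09
= 1.6316e-26 kg*m/s

1.6316e-26


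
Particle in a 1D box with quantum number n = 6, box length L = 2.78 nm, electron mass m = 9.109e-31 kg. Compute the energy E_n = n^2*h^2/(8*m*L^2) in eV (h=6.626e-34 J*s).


E = n^2 * h^2 / (8 * m * L^2)
= 6^2 * (6.626e-34)^2 / (8 * 9.109e-31 * (2.78e-9)^2)
= 36 * 4.3904e-67 / (8 * 9.109e-31 * 7.7284e-18)
= 2.8064e-19 J
= 1.7518 eV

1.7518


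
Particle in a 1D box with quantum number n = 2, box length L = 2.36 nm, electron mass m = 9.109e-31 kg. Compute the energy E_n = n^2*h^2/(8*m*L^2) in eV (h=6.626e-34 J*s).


E = n^2 * h^2 / (8 * m * L^2)
= 2^2 * (6.626e-34)^2 / (8 * 9.109e-31 * (2.36e-9)^2)
= 4 * 4.3904e-67 / (8 * 9.109e-31 * 5.5696e-18)
= 4.3269e-20 J
= 0.2701 eV

0.2701


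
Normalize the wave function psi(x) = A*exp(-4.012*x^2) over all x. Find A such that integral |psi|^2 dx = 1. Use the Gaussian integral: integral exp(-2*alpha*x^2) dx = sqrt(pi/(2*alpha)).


integral |psi|^2 dx = A^2 * sqrt(pi/(2*alpha)) = 1
A^2 = sqrt(2*alpha/pi)
= sqrt(2 * 4.012 / pi)
= 1.598161
A = sqrt(1.598161)
= 1.2642

1.2642


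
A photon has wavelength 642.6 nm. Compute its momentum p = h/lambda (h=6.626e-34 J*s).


p = h / lambda
= 6.626e-34 / (642.6e-9)
= 6.626e-34 / 6.4260e-07
= 1.0311e-27 kg*m/s

1.0311e-27


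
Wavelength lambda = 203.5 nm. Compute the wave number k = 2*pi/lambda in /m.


k = 2 * pi / lambda
= 6.2832 / (203.5e-9)
= 6.2832 / 2.0350e-07
= 3.0876e+07 /m

3.0876e+07


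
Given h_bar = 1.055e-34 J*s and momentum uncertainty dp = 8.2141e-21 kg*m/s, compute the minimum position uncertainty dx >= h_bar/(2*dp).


dx = h_bar / (2 * dp)
= 1.055e-34 / (2 * 8.2141e-21)
= 1.055e-34 / 1.6428e-20
= 6.4219e-15 m

6.4219e-15


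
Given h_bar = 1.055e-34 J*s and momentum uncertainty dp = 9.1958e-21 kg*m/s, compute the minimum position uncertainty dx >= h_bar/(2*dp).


dx = h_bar / (2 * dp)
= 1.055e-34 / (2 * 9.1958e-21)
= 1.055e-34 / 1.8392e-20
= 5.7363e-15 m

5.7363e-15


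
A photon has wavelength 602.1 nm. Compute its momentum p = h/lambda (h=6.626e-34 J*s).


p = h / lambda
= 6.626e-34 / (602.1e-9)
= 6.626e-34 / 6.0210e-07
= 1.1005e-27 kg*m/s

1.1005e-27


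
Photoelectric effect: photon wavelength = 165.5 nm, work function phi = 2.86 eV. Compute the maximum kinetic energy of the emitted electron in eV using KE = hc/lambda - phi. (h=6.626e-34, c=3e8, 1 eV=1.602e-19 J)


E_photon = hc / lambda
= (6.626e-34)(3e8) / (165.5e-9)
= 1.2011e-18 J
= 7.4974 eV
KE = E_photon - phi
= 7.4974 - 2.86
= 4.6374 eV

4.6374


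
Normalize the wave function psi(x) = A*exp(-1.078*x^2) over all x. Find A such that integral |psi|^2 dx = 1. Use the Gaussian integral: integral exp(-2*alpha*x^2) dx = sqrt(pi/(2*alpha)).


integral |psi|^2 dx = A^2 * sqrt(pi/(2*alpha)) = 1
A^2 = sqrt(2*alpha/pi)
= sqrt(2 * 1.078 / pi)
= 0.828418
A = sqrt(0.828418)
= 0.9102

0.9102


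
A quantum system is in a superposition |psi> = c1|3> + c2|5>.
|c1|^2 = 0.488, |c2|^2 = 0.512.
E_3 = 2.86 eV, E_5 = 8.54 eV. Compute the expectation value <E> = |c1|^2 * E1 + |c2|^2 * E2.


<E> = |c1|^2 * E1 + |c2|^2 * E2
= 0.488 * 2.86 + 0.512 * 8.54
= 1.3957 + 4.3725
= 5.7682 eV

5.7682


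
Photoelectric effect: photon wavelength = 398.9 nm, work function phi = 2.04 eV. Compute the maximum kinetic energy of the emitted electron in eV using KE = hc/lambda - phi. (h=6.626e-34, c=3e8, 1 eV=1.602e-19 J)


E_photon = hc / lambda
= (6.626e-34)(3e8) / (398.9e-9)
= 4.9832e-19 J
= 3.1106 eV
KE = E_photon - phi
= 3.1106 - 2.04
= 1.0706 eV

1.0706


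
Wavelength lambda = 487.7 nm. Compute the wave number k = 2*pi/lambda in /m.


k = 2 * pi / lambda
= 6.2832 / (487.7e-9)
= 6.2832 / 4.8770e-07
= 1.2883e+07 /m

1.2883e+07


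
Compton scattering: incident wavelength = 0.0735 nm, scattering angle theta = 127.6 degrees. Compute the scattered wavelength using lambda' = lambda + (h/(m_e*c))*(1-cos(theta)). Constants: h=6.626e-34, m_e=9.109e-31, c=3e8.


Compton wavelength: h/(m_e*c) = 2.4247e-12 m
d_lambda = 2.4247e-12 * (1 - cos(127.6 deg))
= 2.4247e-12 * 1.610145
= 3.9041e-12 m = 0.003904 nm
lambda' = 0.0735 + 0.003904
= 0.077404 nm

0.077404


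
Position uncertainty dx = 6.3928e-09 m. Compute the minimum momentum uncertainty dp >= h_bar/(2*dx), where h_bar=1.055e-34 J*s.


dp = h_bar / (2 * dx)
= 1.055e-34 / (2 * 6.3928e-09)
= 1.055e-34 / 1.2786e-08
= 8.2515e-27 kg*m/s

8.2515e-27


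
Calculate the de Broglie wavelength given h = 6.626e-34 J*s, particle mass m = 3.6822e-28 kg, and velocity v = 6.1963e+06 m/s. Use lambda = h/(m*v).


lambda = h / (m * v)
= 6.626e-34 / (3.6822e-28 * 6.1963e+06)
= 6.626e-34 / 2.2816e-21
= 2.9041e-13 m

2.9041e-13


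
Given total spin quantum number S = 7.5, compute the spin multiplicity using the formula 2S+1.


Spin multiplicity = 2S + 1
= 2 * 7.5 + 1
= 15.0 + 1
= 16

16


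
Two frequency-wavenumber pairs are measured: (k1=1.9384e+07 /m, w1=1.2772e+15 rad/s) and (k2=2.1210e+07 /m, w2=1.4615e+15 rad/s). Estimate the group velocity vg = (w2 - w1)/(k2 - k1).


vg = (w2 - w1) / (k2 - k1)
= (1.4615e+15 - 1.2772e+15) / (2.1210e+07 - 1.9384e+07)
= 1.8430e+14 / 1.8260e+06
= 1.0093e+08 m/s

1.0093e+08


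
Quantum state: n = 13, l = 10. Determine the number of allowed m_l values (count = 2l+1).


m_l ranges from -l to +l in integer steps
So m_l goes from -10 to +10
Count = 2l + 1 = 2*10 + 1
= 21

21


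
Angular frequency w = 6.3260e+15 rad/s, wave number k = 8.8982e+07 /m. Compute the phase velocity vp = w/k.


vp = w / k
= 6.3260e+15 / 8.8982e+07
= 7.1093e+07 m/s

7.1093e+07


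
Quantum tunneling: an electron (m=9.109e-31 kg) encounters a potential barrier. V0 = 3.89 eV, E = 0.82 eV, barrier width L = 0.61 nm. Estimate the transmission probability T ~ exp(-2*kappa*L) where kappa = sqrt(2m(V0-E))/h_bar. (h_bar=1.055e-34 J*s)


V0 - E = 3.07 eV = 4.9181e-19 J
kappa = sqrt(2 * m * (V0-E)) / h_bar
= sqrt(2 * 9.109e-31 * 4.9181e-19) / 1.055e-34
= 8.9722e+09 /m
2*kappa*L = 2 * 8.9722e+09 * 0.61e-9
= 10.9461
T = exp(-10.9461) = 1.762718e-05

1.762718e-05


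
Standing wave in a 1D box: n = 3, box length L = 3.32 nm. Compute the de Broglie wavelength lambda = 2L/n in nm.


lambda = 2L / n
= 2 * 3.32 / 3
= 6.64 / 3
= 2.2133 nm

2.2133


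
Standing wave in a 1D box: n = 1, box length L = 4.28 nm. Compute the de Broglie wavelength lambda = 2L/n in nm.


lambda = 2L / n
= 2 * 4.28 / 1
= 8.56 / 1
= 8.56 nm

8.56


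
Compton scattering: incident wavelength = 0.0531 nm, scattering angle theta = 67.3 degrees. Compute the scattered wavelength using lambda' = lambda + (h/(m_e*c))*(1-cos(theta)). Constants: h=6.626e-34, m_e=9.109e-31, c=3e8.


Compton wavelength: h/(m_e*c) = 2.4247e-12 m
d_lambda = 2.4247e-12 * (1 - cos(67.3 deg))
= 2.4247e-12 * 0.614094
= 1.4890e-12 m = 0.001489 nm
lambda' = 0.0531 + 0.001489
= 0.054589 nm

0.054589


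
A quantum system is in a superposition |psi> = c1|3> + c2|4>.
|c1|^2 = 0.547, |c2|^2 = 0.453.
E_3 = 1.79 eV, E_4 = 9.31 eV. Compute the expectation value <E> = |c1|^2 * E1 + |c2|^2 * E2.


<E> = |c1|^2 * E1 + |c2|^2 * E2
= 0.547 * 1.79 + 0.453 * 9.31
= 0.9791 + 4.2174
= 5.1966 eV

5.1966


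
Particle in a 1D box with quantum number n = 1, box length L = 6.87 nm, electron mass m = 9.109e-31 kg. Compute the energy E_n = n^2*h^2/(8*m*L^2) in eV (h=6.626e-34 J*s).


E = n^2 * h^2 / (8 * m * L^2)
= 1^2 * (6.626e-34)^2 / (8 * 9.109e-31 * (6.87e-9)^2)
= 1 * 4.3904e-67 / (8 * 9.109e-31 * 4.7197e-17)
= 1.2765e-21 J
= 0.008 eV

0.008


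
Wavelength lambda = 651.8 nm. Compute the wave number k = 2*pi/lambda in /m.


k = 2 * pi / lambda
= 6.2832 / (651.8e-9)
= 6.2832 / 6.5180e-07
= 9.6397e+06 /m

9.6397e+06


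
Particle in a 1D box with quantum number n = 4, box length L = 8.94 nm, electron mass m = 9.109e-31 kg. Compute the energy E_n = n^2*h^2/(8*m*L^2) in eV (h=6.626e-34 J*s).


E = n^2 * h^2 / (8 * m * L^2)
= 4^2 * (6.626e-34)^2 / (8 * 9.109e-31 * (8.94e-9)^2)
= 16 * 4.3904e-67 / (8 * 9.109e-31 * 7.9924e-17)
= 1.2061e-20 J
= 0.0753 eV

0.0753


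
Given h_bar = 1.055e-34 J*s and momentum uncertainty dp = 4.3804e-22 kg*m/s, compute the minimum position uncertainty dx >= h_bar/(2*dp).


dx = h_bar / (2 * dp)
= 1.055e-34 / (2 * 4.3804e-22)
= 1.055e-34 / 8.7608e-22
= 1.2042e-13 m

1.2042e-13


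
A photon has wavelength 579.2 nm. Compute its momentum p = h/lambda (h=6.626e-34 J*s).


p = h / lambda
= 6.626e-34 / (579.2e-9)
= 6.626e-34 / 5.7920e-07
= 1.1440e-27 kg*m/s

1.1440e-27


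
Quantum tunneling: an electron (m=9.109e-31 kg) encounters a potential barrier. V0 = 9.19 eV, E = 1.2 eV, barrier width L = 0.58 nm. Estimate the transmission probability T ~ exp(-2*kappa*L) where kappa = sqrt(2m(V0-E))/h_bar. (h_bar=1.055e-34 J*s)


V0 - E = 7.99 eV = 1.2800e-18 J
kappa = sqrt(2 * m * (V0-E)) / h_bar
= sqrt(2 * 9.109e-31 * 1.2800e-18) / 1.055e-34
= 1.4474e+10 /m
2*kappa*L = 2 * 1.4474e+10 * 0.58e-9
= 16.7904
T = exp(-16.7904) = 5.105410e-08

5.105410e-08


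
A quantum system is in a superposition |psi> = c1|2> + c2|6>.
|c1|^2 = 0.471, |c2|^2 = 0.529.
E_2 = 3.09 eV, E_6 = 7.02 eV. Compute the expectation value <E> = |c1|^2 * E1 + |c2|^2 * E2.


<E> = |c1|^2 * E1 + |c2|^2 * E2
= 0.471 * 3.09 + 0.529 * 7.02
= 1.4554 + 3.7136
= 5.169 eV

5.169


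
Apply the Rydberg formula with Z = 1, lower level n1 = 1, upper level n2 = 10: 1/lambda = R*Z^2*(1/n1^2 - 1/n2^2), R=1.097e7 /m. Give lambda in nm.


1/lambda = R * Z^2 * (1/n1^2 - 1/n2^2)
= 1.097e7 * 1^2 * (1/1^2 - 1/10^2)
= 1.097e7 * 1 * (1.0 - 0.01)
= 1.0860e+07 /m
lambda = 1 / 1.0860e+07
= 92.0785 nm

92.0785


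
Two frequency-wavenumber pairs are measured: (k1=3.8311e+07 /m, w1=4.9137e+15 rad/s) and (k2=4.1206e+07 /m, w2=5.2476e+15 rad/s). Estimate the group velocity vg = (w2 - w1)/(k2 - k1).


vg = (w2 - w1) / (k2 - k1)
= (5.2476e+15 - 4.9137e+15) / (4.1206e+07 - 3.8311e+07)
= 3.3390e+14 / 2.8950e+06
= 1.1534e+08 m/s

1.1534e+08


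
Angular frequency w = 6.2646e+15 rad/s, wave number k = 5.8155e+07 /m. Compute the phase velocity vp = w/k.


vp = w / k
= 6.2646e+15 / 5.8155e+07
= 1.0772e+08 m/s

1.0772e+08


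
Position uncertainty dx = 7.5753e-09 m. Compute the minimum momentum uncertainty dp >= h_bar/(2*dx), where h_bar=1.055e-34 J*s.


dp = h_bar / (2 * dx)
= 1.055e-34 / (2 * 7.5753e-09)
= 1.055e-34 / 1.5151e-08
= 6.9634e-27 kg*m/s

6.9634e-27


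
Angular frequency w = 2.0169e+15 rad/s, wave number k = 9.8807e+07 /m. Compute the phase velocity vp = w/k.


vp = w / k
= 2.0169e+15 / 9.8807e+07
= 2.0413e+07 m/s

2.0413e+07


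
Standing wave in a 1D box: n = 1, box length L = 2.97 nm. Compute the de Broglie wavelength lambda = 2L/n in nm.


lambda = 2L / n
= 2 * 2.97 / 1
= 5.94 / 1
= 5.94 nm

5.94


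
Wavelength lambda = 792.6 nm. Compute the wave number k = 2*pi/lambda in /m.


k = 2 * pi / lambda
= 6.2832 / (792.6e-9)
= 6.2832 / 7.9260e-07
= 7.9273e+06 /m

7.9273e+06


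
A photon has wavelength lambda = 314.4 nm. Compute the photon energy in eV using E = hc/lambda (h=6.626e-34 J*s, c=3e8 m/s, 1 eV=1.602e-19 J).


E = hc / lambda
= (6.626e-34)(3e8) / (314.4e-9)
= 1.9878e-25 / 3.1440e-07
= 6.3225e-19 J
Converting to eV: 6.3225e-19 / 1.602e-19
= 3.9466 eV

3.9466


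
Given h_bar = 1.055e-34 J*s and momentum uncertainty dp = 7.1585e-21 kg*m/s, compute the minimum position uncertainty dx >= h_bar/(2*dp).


dx = h_bar / (2 * dp)
= 1.055e-34 / (2 * 7.1585e-21)
= 1.055e-34 / 1.4317e-20
= 7.3689e-15 m

7.3689e-15


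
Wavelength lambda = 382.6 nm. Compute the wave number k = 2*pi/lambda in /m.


k = 2 * pi / lambda
= 6.2832 / (382.6e-9)
= 6.2832 / 3.8260e-07
= 1.6422e+07 /m

1.6422e+07


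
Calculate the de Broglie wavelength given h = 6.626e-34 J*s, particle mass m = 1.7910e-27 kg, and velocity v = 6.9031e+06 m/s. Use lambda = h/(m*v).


lambda = h / (m * v)
= 6.626e-34 / (1.7910e-27 * 6.9031e+06)
= 6.626e-34 / 1.2363e-20
= 5.3593e-14 m

5.3593e-14


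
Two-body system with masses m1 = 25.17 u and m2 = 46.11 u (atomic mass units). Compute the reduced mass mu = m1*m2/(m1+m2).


mu = m1 * m2 / (m1 + m2)
= 25.17 * 46.11 / (25.17 + 46.11)
= 1160.5887 / 71.28
= 16.2821 u

16.2821


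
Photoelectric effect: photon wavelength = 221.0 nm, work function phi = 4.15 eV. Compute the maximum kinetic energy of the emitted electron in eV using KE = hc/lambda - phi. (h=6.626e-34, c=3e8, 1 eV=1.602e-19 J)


E_photon = hc / lambda
= (6.626e-34)(3e8) / (221.0e-9)
= 8.9946e-19 J
= 5.6146 eV
KE = E_photon - phi
= 5.6146 - 4.15
= 1.4646 eV

1.4646


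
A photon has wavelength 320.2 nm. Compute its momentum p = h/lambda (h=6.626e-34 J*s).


p = h / lambda
= 6.626e-34 / (320.2e-9)
= 6.626e-34 / 3.2020e-07
= 2.0693e-27 kg*m/s

2.0693e-27


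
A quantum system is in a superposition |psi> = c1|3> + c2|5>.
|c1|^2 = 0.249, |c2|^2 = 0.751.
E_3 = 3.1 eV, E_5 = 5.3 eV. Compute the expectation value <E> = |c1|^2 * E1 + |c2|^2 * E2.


<E> = |c1|^2 * E1 + |c2|^2 * E2
= 0.249 * 3.1 + 0.751 * 5.3
= 0.7719 + 3.9803
= 4.7522 eV

4.7522


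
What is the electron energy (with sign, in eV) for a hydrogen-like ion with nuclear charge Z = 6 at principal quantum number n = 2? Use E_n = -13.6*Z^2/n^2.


E_n = -13.6 * Z^2 / n^2
= -13.6 * 6^2 / 2^2
= -13.6 * 36 / 4
= -122.4 eV

-122.4


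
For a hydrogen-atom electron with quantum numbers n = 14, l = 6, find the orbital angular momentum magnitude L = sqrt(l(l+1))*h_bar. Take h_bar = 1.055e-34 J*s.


L = sqrt(l*(l+1)) * h_bar
= sqrt(6 * 7) * 1.055e-34
= sqrt(42) * 1.055e-34
= 6.4807 * 1.055e-34
= 6.8372e-34 J*s

6.8372e-34


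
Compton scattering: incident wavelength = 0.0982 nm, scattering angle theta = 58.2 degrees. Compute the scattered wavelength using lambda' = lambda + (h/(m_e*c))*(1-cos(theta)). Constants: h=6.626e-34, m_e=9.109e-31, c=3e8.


Compton wavelength: h/(m_e*c) = 2.4247e-12 m
d_lambda = 2.4247e-12 * (1 - cos(58.2 deg))
= 2.4247e-12 * 0.473044
= 1.1470e-12 m = 0.001147 nm
lambda' = 0.0982 + 0.001147
= 0.099347 nm

0.099347


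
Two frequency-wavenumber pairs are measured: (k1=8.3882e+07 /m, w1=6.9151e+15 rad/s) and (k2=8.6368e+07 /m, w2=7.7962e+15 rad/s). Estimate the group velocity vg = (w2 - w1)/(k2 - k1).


vg = (w2 - w1) / (k2 - k1)
= (7.7962e+15 - 6.9151e+15) / (8.6368e+07 - 8.3882e+07)
= 8.8110e+14 / 2.4860e+06
= 3.5442e+08 m/s

3.5442e+08


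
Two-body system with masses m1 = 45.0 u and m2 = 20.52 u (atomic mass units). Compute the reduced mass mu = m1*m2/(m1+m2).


mu = m1 * m2 / (m1 + m2)
= 45.0 * 20.52 / (45.0 + 20.52)
= 923.4 / 65.52
= 14.0934 u

14.0934


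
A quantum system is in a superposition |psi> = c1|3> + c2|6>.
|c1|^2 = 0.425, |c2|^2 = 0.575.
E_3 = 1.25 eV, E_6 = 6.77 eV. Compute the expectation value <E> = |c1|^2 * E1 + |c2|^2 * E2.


<E> = |c1|^2 * E1 + |c2|^2 * E2
= 0.425 * 1.25 + 0.575 * 6.77
= 0.5312 + 3.8927
= 4.424 eV

4.424


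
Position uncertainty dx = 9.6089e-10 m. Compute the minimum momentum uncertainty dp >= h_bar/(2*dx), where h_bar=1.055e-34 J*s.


dp = h_bar / (2 * dx)
= 1.055e-34 / (2 * 9.6089e-10)
= 1.055e-34 / 1.9218e-09
= 5.4897e-26 kg*m/s

5.4897e-26


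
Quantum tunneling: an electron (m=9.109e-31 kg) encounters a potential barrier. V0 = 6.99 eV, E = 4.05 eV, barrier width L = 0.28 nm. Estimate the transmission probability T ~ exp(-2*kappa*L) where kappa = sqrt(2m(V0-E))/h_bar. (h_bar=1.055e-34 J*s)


V0 - E = 2.94 eV = 4.7099e-19 J
kappa = sqrt(2 * m * (V0-E)) / h_bar
= sqrt(2 * 9.109e-31 * 4.7099e-19) / 1.055e-34
= 8.7802e+09 /m
2*kappa*L = 2 * 8.7802e+09 * 0.28e-9
= 4.9169
T = exp(-4.9169) = 7.321838e-03

7.321838e-03


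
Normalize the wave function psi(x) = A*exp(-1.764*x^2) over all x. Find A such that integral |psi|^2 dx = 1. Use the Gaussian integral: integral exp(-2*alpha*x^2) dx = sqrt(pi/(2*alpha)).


integral |psi|^2 dx = A^2 * sqrt(pi/(2*alpha)) = 1
A^2 = sqrt(2*alpha/pi)
= sqrt(2 * 1.764 / pi)
= 1.059716
A = sqrt(1.059716)
= 1.0294

1.0294


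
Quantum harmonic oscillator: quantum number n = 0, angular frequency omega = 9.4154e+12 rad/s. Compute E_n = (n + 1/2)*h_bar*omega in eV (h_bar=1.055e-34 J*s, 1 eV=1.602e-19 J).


E = (n + 1/2) * h_bar * omega
= (0 + 0.5) * 1.055e-34 * 9.4154e+12
= 0.5 * 9.9332e-22
= 4.9666e-22 J
= 0.0031 eV

0.0031


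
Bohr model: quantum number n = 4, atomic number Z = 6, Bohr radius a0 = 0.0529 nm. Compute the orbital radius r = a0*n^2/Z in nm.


r = a0 * n^2 / Z
= 0.0529 * 4^2 / 6
= 0.0529 * 16 / 6
= 0.1411 nm

0.1411


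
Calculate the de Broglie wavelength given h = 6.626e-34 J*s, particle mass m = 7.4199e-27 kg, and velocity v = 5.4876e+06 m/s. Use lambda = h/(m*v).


lambda = h / (m * v)
= 6.626e-34 / (7.4199e-27 * 5.4876e+06)
= 6.626e-34 / 4.0717e-20
= 1.6273e-14 m

1.6273e-14


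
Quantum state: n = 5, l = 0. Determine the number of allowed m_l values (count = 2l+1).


m_l ranges from -l to +l in integer steps
So m_l goes from -0 to +0
Count = 2l + 1 = 2*0 + 1
= 1

1


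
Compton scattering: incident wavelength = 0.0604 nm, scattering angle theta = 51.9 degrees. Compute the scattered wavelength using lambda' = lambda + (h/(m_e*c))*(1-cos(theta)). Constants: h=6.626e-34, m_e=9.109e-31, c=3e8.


Compton wavelength: h/(m_e*c) = 2.4247e-12 m
d_lambda = 2.4247e-12 * (1 - cos(51.9 deg))
= 2.4247e-12 * 0.382964
= 9.2858e-13 m = 0.000929 nm
lambda' = 0.0604 + 0.000929
= 0.061329 nm

0.061329


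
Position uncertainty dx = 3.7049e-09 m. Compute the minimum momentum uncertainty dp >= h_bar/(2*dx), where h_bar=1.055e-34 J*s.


dp = h_bar / (2 * dx)
= 1.055e-34 / (2 * 3.7049e-09)
= 1.055e-34 / 7.4098e-09
= 1.4238e-26 kg*m/s

1.4238e-26


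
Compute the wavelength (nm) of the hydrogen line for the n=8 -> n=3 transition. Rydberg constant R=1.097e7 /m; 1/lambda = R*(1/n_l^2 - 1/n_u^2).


1/lambda = R * (1/n_l^2 - 1/n_u^2)
= 1.097e7 * (1/3^2 - 1/8^2)
= 1.097e7 * (0.111111 - 0.015625)
= 1.097e7 * 0.095486
= 1.0475e+06 /m
lambda = 1 / 1.0475e+06 = 954.6698 nm

954.6698


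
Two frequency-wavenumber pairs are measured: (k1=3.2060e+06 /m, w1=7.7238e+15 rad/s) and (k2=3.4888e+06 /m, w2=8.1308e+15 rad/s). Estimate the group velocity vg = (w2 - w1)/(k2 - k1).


vg = (w2 - w1) / (k2 - k1)
= (8.1308e+15 - 7.7238e+15) / (3.4888e+06 - 3.2060e+06)
= 4.0700e+14 / 2.8280e+05
= 1.4392e+09 m/s

1.4392e+09


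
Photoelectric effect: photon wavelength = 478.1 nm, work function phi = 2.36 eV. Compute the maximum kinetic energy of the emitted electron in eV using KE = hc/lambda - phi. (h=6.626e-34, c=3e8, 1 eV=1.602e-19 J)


E_photon = hc / lambda
= (6.626e-34)(3e8) / (478.1e-9)
= 4.1577e-19 J
= 2.5953 eV
KE = E_photon - phi
= 2.5953 - 2.36
= 0.2353 eV

0.2353


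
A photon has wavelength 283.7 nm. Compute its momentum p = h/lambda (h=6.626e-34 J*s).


p = h / lambda
= 6.626e-34 / (283.7e-9)
= 6.626e-34 / 2.8370e-07
= 2.3356e-27 kg*m/s

2.3356e-27


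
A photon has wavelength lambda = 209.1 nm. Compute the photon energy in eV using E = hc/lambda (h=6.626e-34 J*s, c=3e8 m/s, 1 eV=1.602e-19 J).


E = hc / lambda
= (6.626e-34)(3e8) / (209.1e-9)
= 1.9878e-25 / 2.0910e-07
= 9.5065e-19 J
Converting to eV: 9.5065e-19 / 1.602e-19
= 5.9341 eV

5.9341


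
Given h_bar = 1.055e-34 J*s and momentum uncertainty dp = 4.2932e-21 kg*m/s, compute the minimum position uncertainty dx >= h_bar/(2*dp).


dx = h_bar / (2 * dp)
= 1.055e-34 / (2 * 4.2932e-21)
= 1.055e-34 / 8.5864e-21
= 1.2287e-14 m

1.2287e-14


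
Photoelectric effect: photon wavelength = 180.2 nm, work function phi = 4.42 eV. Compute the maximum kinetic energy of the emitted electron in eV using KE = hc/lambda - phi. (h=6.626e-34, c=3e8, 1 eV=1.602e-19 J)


E_photon = hc / lambda
= (6.626e-34)(3e8) / (180.2e-9)
= 1.1031e-18 J
= 6.8858 eV
KE = E_photon - phi
= 6.8858 - 4.42
= 2.4658 eV

2.4658
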